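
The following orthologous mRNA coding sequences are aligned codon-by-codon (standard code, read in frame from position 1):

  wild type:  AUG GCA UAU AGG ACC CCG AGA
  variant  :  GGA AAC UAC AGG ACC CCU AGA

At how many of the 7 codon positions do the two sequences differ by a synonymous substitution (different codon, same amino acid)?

2

Codon 1: AUG Met / GGA Gly — nonsynonymous.
Codon 2: GCA Ala / AAC Asn — nonsynonymous.
Codon 3: UAU Tyr / UAC Tyr — synonymous.
Codon 4: AGG Arg / AGG Arg — identical.
Codon 5: ACC Thr / ACC Thr — identical.
Codon 6: CCG Pro / CCU Pro — synonymous.
Codon 7: AGA Arg / AGA Arg — identical.
Synonymous differences: 2.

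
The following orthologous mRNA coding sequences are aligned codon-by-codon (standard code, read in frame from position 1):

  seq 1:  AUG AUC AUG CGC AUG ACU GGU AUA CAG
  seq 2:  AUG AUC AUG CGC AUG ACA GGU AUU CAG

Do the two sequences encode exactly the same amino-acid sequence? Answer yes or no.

yes

Codon 1: AUG Met / AUG Met — identical.
Codon 2: AUC Ile / AUC Ile — identical.
Codon 3: AUG Met / AUG Met — identical.
Codon 4: CGC Arg / CGC Arg — identical.
Codon 5: AUG Met / AUG Met — identical.
Codon 6: ACU Thr / ACA Thr — synonymous.
Codon 7: GGU Gly / GGU Gly — identical.
Codon 8: AUA Ile / AUU Ile — synonymous.
Codon 9: CAG Gln / CAG Gln — identical.
Nonsynonymous differences: 0 → same protein.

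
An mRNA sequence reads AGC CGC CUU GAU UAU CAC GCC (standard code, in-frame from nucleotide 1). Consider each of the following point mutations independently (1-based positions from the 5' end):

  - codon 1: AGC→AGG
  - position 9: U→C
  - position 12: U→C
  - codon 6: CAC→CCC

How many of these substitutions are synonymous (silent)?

Codon 1: AGC (Ser) → AGG (Arg) — missense.
Codon 3: CUU (Leu) → CUC (Leu) — synonymous.
Codon 4: GAU (Asp) → GAC (Asp) — synonymous.
Codon 6: CAC (His) → CCC (Pro) — missense.
Synonymous: 2 of 4.

2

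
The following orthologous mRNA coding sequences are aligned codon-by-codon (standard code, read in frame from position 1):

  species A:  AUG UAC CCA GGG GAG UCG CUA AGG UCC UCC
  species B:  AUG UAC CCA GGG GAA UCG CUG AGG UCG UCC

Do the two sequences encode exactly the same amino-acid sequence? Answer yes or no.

Codon 1: AUG Met / AUG Met — identical.
Codon 2: UAC Tyr / UAC Tyr — identical.
Codon 3: CCA Pro / CCA Pro — identical.
Codon 4: GGG Gly / GGG Gly — identical.
Codon 5: GAG Glu / GAA Glu — synonymous.
Codon 6: UCG Ser / UCG Ser — identical.
Codon 7: CUA Leu / CUG Leu — synonymous.
Codon 8: AGG Arg / AGG Arg — identical.
Codon 9: UCC Ser / UCG Ser — synonymous.
Codon 10: UCC Ser / UCC Ser — identical.
Nonsynonymous differences: 0 → same protein.

yes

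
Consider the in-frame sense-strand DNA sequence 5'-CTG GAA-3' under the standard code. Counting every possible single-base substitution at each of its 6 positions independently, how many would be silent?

Codon 1 (CTG, Leu): 4 synonymous substitutions.
Codon 2 (GAA, Glu): 1 synonymous substitution.
Total: 4 + 1 = 5.

5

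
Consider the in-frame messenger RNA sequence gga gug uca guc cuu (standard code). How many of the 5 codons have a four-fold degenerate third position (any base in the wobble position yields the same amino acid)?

Codon 1 GGA (Gly): third position 4-fold.
Codon 2 GUG (Val): third position 4-fold.
Codon 3 UCA (Ser): third position 4-fold.
Codon 4 GUC (Val): third position 4-fold.
Codon 5 CUU (Leu): third position 4-fold.
Four-fold degenerate third positions: 5.

5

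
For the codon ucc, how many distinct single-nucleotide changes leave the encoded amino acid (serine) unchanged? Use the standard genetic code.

Position 1: none → 0 synonymous.
Position 2: none → 0 synonymous.
Position 3: UCU, UCA, UCG → 3 synonymous.
Total: 0 + 0 + 3 = 3.

3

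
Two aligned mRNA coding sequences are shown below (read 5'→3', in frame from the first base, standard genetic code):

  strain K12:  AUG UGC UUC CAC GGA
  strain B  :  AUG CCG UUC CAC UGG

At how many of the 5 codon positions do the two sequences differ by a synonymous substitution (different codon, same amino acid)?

0

Codon 1: AUG Met / AUG Met — identical.
Codon 2: UGC Cys / CCG Pro — nonsynonymous.
Codon 3: UUC Phe / UUC Phe — identical.
Codon 4: CAC His / CAC His — identical.
Codon 5: GGA Gly / UGG Trp — nonsynonymous.
Synonymous differences: 0.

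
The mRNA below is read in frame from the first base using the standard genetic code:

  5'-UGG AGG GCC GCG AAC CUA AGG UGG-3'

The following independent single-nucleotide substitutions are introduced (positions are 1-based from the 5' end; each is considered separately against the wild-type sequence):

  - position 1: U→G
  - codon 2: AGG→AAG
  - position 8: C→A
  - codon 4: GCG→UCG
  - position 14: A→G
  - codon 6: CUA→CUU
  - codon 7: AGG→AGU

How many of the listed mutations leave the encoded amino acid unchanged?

Codon 1: UGG (Trp) → GGG (Gly) — missense.
Codon 2: AGG (Arg) → AAG (Lys) — missense.
Codon 3: GCC (Ala) → GAC (Asp) — missense.
Codon 4: GCG (Ala) → UCG (Ser) — missense.
Codon 5: AAC (Asn) → AGC (Ser) — missense.
Codon 6: CUA (Leu) → CUU (Leu) — synonymous.
Codon 7: AGG (Arg) → AGU (Ser) — missense.
Synonymous: 1 of 7.

1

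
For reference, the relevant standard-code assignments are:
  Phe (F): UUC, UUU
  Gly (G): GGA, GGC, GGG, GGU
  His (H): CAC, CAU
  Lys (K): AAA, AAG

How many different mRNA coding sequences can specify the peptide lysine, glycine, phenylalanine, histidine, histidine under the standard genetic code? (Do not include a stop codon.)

Lys: 2 codons.
Gly: 4 codons.
Phe: 2 codons.
His: 2 codons.
His: 2 codons.
2 × 4 × 2 × 2 × 2 = 64.

64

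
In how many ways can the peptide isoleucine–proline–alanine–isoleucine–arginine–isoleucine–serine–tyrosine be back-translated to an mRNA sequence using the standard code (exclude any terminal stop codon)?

31104

Ile: 3 codons.
Pro: 4 codons.
Ala: 4 codons.
Ile: 3 codons.
Arg: 6 codons.
Ile: 3 codons.
Ser: 6 codons.
Tyr: 2 codons.
3 × 4 × 4 × 3 × 6 × 3 × 6 × 2 = 31104.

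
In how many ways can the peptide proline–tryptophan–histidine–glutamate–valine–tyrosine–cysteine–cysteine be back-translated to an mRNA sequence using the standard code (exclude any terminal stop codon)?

512

Pro: 4 codons.
Trp: 1 codon.
His: 2 codons.
Glu: 2 codons.
Val: 4 codons.
Tyr: 2 codons.
Cys: 2 codons.
Cys: 2 codons.
4 × 1 × 2 × 2 × 4 × 2 × 2 × 2 = 512.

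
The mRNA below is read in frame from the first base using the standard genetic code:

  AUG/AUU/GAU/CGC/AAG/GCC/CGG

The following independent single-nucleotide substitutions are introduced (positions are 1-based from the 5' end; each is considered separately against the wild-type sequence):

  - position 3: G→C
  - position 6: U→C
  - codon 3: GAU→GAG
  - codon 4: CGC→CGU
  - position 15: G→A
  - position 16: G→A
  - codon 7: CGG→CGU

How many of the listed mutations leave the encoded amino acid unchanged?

Codon 1: AUG (Met) → AUC (Ile) — missense.
Codon 2: AUU (Ile) → AUC (Ile) — synonymous.
Codon 3: GAU (Asp) → GAG (Glu) — missense.
Codon 4: CGC (Arg) → CGU (Arg) — synonymous.
Codon 5: AAG (Lys) → AAA (Lys) — synonymous.
Codon 6: GCC (Ala) → ACC (Thr) — missense.
Codon 7: CGG (Arg) → CGU (Arg) — synonymous.
Synonymous: 4 of 7.

4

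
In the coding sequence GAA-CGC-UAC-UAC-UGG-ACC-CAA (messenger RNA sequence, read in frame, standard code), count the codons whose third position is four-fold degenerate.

2

Codon 1 GAA (Glu): third position 2-fold.
Codon 2 CGC (Arg): third position 4-fold.
Codon 3 UAC (Tyr): third position 2-fold.
Codon 4 UAC (Tyr): third position 2-fold.
Codon 5 UGG (Trp): third position 1-fold.
Codon 6 ACC (Thr): third position 4-fold.
Codon 7 CAA (Gln): third position 2-fold.
Four-fold degenerate third positions: 2.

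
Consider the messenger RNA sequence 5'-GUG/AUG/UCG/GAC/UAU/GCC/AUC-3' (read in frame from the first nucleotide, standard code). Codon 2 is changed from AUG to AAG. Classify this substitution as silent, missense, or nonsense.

missense

Position 5 falls in codon 2: AUG → Met.
After the substitution the codon is AAG → Lys.
Met ≠ Lys, so this is a missense mutation.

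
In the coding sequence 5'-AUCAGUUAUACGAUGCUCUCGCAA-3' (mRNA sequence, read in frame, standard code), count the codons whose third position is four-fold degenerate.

Codon 1 AUC (Ile): third position 3-fold.
Codon 2 AGU (Ser): third position 2-fold.
Codon 3 UAU (Tyr): third position 2-fold.
Codon 4 ACG (Thr): third position 4-fold.
Codon 5 AUG (Met): third position 1-fold.
Codon 6 CUC (Leu): third position 4-fold.
Codon 7 UCG (Ser): third position 4-fold.
Codon 8 CAA (Gln): third position 2-fold.
Four-fold degenerate third positions: 3.

3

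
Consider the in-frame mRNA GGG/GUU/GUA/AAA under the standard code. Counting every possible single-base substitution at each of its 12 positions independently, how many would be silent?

10

Codon 1 (GGG, Gly): 3 synonymous substitutions.
Codon 2 (GUU, Val): 3 synonymous substitutions.
Codon 3 (GUA, Val): 3 synonymous substitutions.
Codon 4 (AAA, Lys): 1 synonymous substitution.
Total: 3 + 3 + 3 + 1 = 10.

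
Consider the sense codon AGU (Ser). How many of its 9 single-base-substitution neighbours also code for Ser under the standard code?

Position 1: none → 0 synonymous.
Position 2: none → 0 synonymous.
Position 3: AGC → 1 synonymous.
Total: 0 + 0 + 1 = 1.

1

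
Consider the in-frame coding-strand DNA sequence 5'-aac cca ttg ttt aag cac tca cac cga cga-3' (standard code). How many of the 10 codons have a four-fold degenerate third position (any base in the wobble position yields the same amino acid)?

4

Codon 1 AAC (Asn): third position 2-fold.
Codon 2 CCA (Pro): third position 4-fold.
Codon 3 TTG (Leu): third position 2-fold.
Codon 4 TTT (Phe): third position 2-fold.
Codon 5 AAG (Lys): third position 2-fold.
Codon 6 CAC (His): third position 2-fold.
Codon 7 TCA (Ser): third position 4-fold.
Codon 8 CAC (His): third position 2-fold.
Codon 9 CGA (Arg): third position 4-fold.
Codon 10 CGA (Arg): third position 4-fold.
Four-fold degenerate third positions: 4.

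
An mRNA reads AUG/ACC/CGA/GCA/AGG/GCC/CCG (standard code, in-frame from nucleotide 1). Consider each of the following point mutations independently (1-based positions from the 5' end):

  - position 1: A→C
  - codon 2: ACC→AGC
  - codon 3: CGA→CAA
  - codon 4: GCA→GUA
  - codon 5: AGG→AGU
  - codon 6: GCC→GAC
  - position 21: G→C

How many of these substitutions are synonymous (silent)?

Codon 1: AUG (Met) → CUG (Leu) — missense.
Codon 2: ACC (Thr) → AGC (Ser) — missense.
Codon 3: CGA (Arg) → CAA (Gln) — missense.
Codon 4: GCA (Ala) → GUA (Val) — missense.
Codon 5: AGG (Arg) → AGU (Ser) — missense.
Codon 6: GCC (Ala) → GAC (Asp) — missense.
Codon 7: CCG (Pro) → CCC (Pro) — synonymous.
Synonymous: 1 of 7.

1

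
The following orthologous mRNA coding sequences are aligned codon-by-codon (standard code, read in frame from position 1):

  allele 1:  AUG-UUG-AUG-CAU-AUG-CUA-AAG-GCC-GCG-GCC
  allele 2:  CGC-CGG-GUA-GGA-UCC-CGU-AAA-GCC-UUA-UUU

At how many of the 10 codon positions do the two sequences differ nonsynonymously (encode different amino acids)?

8

Codon 1: AUG Met / CGC Arg — nonsynonymous.
Codon 2: UUG Leu / CGG Arg — nonsynonymous.
Codon 3: AUG Met / GUA Val — nonsynonymous.
Codon 4: CAU His / GGA Gly — nonsynonymous.
Codon 5: AUG Met / UCC Ser — nonsynonymous.
Codon 6: CUA Leu / CGU Arg — nonsynonymous.
Codon 7: AAG Lys / AAA Lys — synonymous.
Codon 8: GCC Ala / GCC Ala — identical.
Codon 9: GCG Ala / UUA Leu — nonsynonymous.
Codon 10: GCC Ala / UUU Phe — nonsynonymous.
Nonsynonymous differences: 8.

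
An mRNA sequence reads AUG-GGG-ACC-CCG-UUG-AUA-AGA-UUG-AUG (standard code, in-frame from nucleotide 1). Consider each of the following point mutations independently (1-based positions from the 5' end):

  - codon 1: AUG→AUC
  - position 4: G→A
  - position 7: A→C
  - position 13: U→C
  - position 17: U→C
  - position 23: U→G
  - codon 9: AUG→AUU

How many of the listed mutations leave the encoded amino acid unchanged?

Codon 1: AUG (Met) → AUC (Ile) — missense.
Codon 2: GGG (Gly) → AGG (Arg) — missense.
Codon 3: ACC (Thr) → CCC (Pro) — missense.
Codon 5: UUG (Leu) → CUG (Leu) — synonymous.
Codon 6: AUA (Ile) → ACA (Thr) — missense.
Codon 8: UUG (Leu) → UGG (Trp) — missense.
Codon 9: AUG (Met) → AUU (Ile) — missense.
Synonymous: 1 of 7.

1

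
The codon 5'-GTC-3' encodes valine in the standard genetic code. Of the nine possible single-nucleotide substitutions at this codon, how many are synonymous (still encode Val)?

3

Position 1: none → 0 synonymous.
Position 2: none → 0 synonymous.
Position 3: GTT, GTA, GTG → 3 synonymous.
Total: 0 + 0 + 3 = 3.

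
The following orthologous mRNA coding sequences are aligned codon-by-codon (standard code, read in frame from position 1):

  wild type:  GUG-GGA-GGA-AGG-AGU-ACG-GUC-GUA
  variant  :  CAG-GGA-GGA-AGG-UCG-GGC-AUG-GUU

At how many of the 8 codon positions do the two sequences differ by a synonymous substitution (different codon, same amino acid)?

2

Codon 1: GUG Val / CAG Gln — nonsynonymous.
Codon 2: GGA Gly / GGA Gly — identical.
Codon 3: GGA Gly / GGA Gly — identical.
Codon 4: AGG Arg / AGG Arg — identical.
Codon 5: AGU Ser / UCG Ser — synonymous.
Codon 6: ACG Thr / GGC Gly — nonsynonymous.
Codon 7: GUC Val / AUG Met — nonsynonymous.
Codon 8: GUA Val / GUU Val — synonymous.
Synonymous differences: 2.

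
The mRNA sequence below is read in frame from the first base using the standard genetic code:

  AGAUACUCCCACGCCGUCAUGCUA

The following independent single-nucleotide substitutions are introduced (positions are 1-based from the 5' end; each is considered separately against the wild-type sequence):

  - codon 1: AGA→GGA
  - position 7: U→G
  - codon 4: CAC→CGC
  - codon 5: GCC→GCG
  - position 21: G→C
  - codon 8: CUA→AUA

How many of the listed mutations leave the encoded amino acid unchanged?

1

Codon 1: AGA (Arg) → GGA (Gly) — missense.
Codon 3: UCC (Ser) → GCC (Ala) — missense.
Codon 4: CAC (His) → CGC (Arg) — missense.
Codon 5: GCC (Ala) → GCG (Ala) — synonymous.
Codon 7: AUG (Met) → AUC (Ile) — missense.
Codon 8: CUA (Leu) → AUA (Ile) — missense.
Synonymous: 1 of 6.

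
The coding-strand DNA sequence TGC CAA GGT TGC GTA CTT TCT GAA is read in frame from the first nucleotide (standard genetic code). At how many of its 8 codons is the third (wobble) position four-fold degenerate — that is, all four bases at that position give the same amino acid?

4

Codon 1 TGC (Cys): third position 2-fold.
Codon 2 CAA (Gln): third position 2-fold.
Codon 3 GGT (Gly): third position 4-fold.
Codon 4 TGC (Cys): third position 2-fold.
Codon 5 GTA (Val): third position 4-fold.
Codon 6 CTT (Leu): third position 4-fold.
Codon 7 TCT (Ser): third position 4-fold.
Codon 8 GAA (Glu): third position 2-fold.
Four-fold degenerate third positions: 4.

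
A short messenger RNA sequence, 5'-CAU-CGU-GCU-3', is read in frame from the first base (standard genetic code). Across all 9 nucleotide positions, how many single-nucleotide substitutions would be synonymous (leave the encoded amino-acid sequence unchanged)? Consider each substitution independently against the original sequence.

Codon 1 (CAU, His): 1 synonymous substitution.
Codon 2 (CGU, Arg): 3 synonymous substitutions.
Codon 3 (GCU, Ala): 3 synonymous substitutions.
Total: 1 + 3 + 3 = 7.

7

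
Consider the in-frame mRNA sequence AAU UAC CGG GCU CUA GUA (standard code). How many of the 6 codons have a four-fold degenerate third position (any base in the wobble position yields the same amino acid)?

Codon 1 AAU (Asn): third position 2-fold.
Codon 2 UAC (Tyr): third position 2-fold.
Codon 3 CGG (Arg): third position 4-fold.
Codon 4 GCU (Ala): third position 4-fold.
Codon 5 CUA (Leu): third position 4-fold.
Codon 6 GUA (Val): third position 4-fold.
Four-fold degenerate third positions: 4.

4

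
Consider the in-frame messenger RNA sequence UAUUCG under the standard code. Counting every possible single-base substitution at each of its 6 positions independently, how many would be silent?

4

Codon 1 (UAU, Tyr): 1 synonymous substitution.
Codon 2 (UCG, Ser): 3 synonymous substitutions.
Total: 1 + 3 = 4.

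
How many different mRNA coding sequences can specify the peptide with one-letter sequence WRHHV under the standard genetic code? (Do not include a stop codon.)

Trp: 1 codon.
Arg: 6 codons.
His: 2 codons.
His: 2 codons.
Val: 4 codons.
1 × 6 × 2 × 2 × 4 = 96.

96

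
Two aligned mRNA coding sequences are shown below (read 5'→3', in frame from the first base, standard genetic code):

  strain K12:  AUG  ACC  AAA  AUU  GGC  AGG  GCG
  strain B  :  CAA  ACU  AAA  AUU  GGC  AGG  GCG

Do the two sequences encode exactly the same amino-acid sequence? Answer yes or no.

no

Codon 1: AUG Met / CAA Gln — nonsynonymous.
Codon 2: ACC Thr / ACU Thr — synonymous.
Codon 3: AAA Lys / AAA Lys — identical.
Codon 4: AUU Ile / AUU Ile — identical.
Codon 5: GGC Gly / GGC Gly — identical.
Codon 6: AGG Arg / AGG Arg — identical.
Codon 7: GCG Ala / GCG Ala — identical.
Nonsynonymous differences: 1 → different protein.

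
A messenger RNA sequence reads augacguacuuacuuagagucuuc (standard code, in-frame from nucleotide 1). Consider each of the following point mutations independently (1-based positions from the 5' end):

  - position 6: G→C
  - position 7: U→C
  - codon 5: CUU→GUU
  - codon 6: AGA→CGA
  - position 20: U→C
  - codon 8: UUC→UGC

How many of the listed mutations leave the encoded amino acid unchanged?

Codon 2: ACG (Thr) → ACC (Thr) — synonymous.
Codon 3: UAC (Tyr) → CAC (His) — missense.
Codon 5: CUU (Leu) → GUU (Val) — missense.
Codon 6: AGA (Arg) → CGA (Arg) — synonymous.
Codon 7: GUC (Val) → GCC (Ala) — missense.
Codon 8: UUC (Phe) → UGC (Cys) — missense.
Synonymous: 2 of 6.

2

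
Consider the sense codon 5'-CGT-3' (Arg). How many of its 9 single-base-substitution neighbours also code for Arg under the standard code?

Position 1: none → 0 synonymous.
Position 2: none → 0 synonymous.
Position 3: CGC, CGA, CGG → 3 synonymous.
Total: 0 + 0 + 3 = 3.

3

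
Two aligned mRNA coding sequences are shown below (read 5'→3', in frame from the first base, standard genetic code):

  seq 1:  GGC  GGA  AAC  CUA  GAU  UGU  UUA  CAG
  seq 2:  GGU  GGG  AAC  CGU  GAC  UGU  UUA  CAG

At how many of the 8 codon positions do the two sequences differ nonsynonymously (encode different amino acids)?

1

Codon 1: GGC Gly / GGU Gly — synonymous.
Codon 2: GGA Gly / GGG Gly — synonymous.
Codon 3: AAC Asn / AAC Asn — identical.
Codon 4: CUA Leu / CGU Arg — nonsynonymous.
Codon 5: GAU Asp / GAC Asp — synonymous.
Codon 6: UGU Cys / UGU Cys — identical.
Codon 7: UUA Leu / UUA Leu — identical.
Codon 8: CAG Gln / CAG Gln — identical.
Nonsynonymous differences: 1.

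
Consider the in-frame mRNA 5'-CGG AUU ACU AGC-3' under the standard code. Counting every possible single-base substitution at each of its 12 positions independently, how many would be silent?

Codon 1 (CGG, Arg): 4 synonymous substitutions.
Codon 2 (AUU, Ile): 2 synonymous substitutions.
Codon 3 (ACU, Thr): 3 synonymous substitutions.
Codon 4 (AGC, Ser): 1 synonymous substitution.
Total: 4 + 2 + 3 + 1 = 10.

10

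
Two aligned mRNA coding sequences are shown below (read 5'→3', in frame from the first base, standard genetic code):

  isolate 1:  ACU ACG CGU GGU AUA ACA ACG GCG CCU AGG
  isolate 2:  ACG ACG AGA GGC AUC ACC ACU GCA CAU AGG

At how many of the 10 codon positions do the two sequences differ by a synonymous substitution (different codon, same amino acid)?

Codon 1: ACU Thr / ACG Thr — synonymous.
Codon 2: ACG Thr / ACG Thr — identical.
Codon 3: CGU Arg / AGA Arg — synonymous.
Codon 4: GGU Gly / GGC Gly — synonymous.
Codon 5: AUA Ile / AUC Ile — synonymous.
Codon 6: ACA Thr / ACC Thr — synonymous.
Codon 7: ACG Thr / ACU Thr — synonymous.
Codon 8: GCG Ala / GCA Ala — synonymous.
Codon 9: CCU Pro / CAU His — nonsynonymous.
Codon 10: AGG Arg / AGG Arg — identical.
Synonymous differences: 7.

7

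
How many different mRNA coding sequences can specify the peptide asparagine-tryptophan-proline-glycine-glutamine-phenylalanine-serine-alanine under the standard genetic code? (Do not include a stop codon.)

3072

Asn: 2 codons.
Trp: 1 codon.
Pro: 4 codons.
Gly: 4 codons.
Gln: 2 codons.
Phe: 2 codons.
Ser: 6 codons.
Ala: 4 codons.
2 × 1 × 4 × 4 × 2 × 2 × 6 × 4 = 3072.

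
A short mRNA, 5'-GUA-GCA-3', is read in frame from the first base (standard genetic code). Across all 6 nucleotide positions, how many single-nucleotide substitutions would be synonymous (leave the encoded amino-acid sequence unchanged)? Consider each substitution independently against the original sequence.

6

Codon 1 (GUA, Val): 3 synonymous substitutions.
Codon 2 (GCA, Ala): 3 synonymous substitutions.
Total: 3 + 3 = 6.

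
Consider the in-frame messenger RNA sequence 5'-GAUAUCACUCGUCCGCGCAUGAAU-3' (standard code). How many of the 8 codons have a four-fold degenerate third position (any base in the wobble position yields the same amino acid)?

Codon 1 GAU (Asp): third position 2-fold.
Codon 2 AUC (Ile): third position 3-fold.
Codon 3 ACU (Thr): third position 4-fold.
Codon 4 CGU (Arg): third position 4-fold.
Codon 5 CCG (Pro): third position 4-fold.
Codon 6 CGC (Arg): third position 4-fold.
Codon 7 AUG (Met): third position 1-fold.
Codon 8 AAU (Asn): third position 2-fold.
Four-fold degenerate third positions: 4.

4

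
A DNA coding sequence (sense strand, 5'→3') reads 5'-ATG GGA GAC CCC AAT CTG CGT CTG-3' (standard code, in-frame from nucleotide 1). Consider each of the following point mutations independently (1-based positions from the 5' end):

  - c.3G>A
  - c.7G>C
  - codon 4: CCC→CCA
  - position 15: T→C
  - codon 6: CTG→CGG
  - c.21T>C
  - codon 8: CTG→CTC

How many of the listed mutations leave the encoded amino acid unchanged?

Codon 1: ATG (Met) → ATA (Ile) — missense.
Codon 3: GAC (Asp) → CAC (His) — missense.
Codon 4: CCC (Pro) → CCA (Pro) — synonymous.
Codon 5: AAT (Asn) → AAC (Asn) — synonymous.
Codon 6: CTG (Leu) → CGG (Arg) — missense.
Codon 7: CGT (Arg) → CGC (Arg) — synonymous.
Codon 8: CTG (Leu) → CTC (Leu) — synonymous.
Synonymous: 4 of 7.

4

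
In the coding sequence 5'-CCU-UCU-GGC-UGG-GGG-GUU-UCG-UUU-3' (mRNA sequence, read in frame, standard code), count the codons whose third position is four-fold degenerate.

Codon 1 CCU (Pro): third position 4-fold.
Codon 2 UCU (Ser): third position 4-fold.
Codon 3 GGC (Gly): third position 4-fold.
Codon 4 UGG (Trp): third position 1-fold.
Codon 5 GGG (Gly): third position 4-fold.
Codon 6 GUU (Val): third position 4-fold.
Codon 7 UCG (Ser): third position 4-fold.
Codon 8 UUU (Phe): third position 2-fold.
Four-fold degenerate third positions: 6.

6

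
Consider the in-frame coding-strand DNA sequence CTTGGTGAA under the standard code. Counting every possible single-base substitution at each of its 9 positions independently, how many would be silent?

7

Codon 1 (CTT, Leu): 3 synonymous substitutions.
Codon 2 (GGT, Gly): 3 synonymous substitutions.
Codon 3 (GAA, Glu): 1 synonymous substitution.
Total: 3 + 3 + 1 = 7.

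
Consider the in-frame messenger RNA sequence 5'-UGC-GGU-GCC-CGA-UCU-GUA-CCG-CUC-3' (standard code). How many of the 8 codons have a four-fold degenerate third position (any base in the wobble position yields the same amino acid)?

7

Codon 1 UGC (Cys): third position 2-fold.
Codon 2 GGU (Gly): third position 4-fold.
Codon 3 GCC (Ala): third position 4-fold.
Codon 4 CGA (Arg): third position 4-fold.
Codon 5 UCU (Ser): third position 4-fold.
Codon 6 GUA (Val): third position 4-fold.
Codon 7 CCG (Pro): third position 4-fold.
Codon 8 CUC (Leu): third position 4-fold.
Four-fold degenerate third positions: 7.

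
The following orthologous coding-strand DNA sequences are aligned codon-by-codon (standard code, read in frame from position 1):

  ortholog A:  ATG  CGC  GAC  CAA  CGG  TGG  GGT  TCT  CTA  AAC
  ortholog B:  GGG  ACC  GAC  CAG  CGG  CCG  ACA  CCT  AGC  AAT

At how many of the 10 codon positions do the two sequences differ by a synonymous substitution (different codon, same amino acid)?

2

Codon 1: ATG Met / GGG Gly — nonsynonymous.
Codon 2: CGC Arg / ACC Thr — nonsynonymous.
Codon 3: GAC Asp / GAC Asp — identical.
Codon 4: CAA Gln / CAG Gln — synonymous.
Codon 5: CGG Arg / CGG Arg — identical.
Codon 6: TGG Trp / CCG Pro — nonsynonymous.
Codon 7: GGT Gly / ACA Thr — nonsynonymous.
Codon 8: TCT Ser / CCT Pro — nonsynonymous.
Codon 9: CTA Leu / AGC Ser — nonsynonymous.
Codon 10: AAC Asn / AAT Asn — synonymous.
Synonymous differences: 2.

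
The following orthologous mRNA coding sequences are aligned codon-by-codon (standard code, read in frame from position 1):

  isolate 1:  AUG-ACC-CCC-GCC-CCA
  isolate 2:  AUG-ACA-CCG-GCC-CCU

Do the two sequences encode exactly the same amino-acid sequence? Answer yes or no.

Codon 1: AUG Met / AUG Met — identical.
Codon 2: ACC Thr / ACA Thr — synonymous.
Codon 3: CCC Pro / CCG Pro — synonymous.
Codon 4: GCC Ala / GCC Ala — identical.
Codon 5: CCA Pro / CCU Pro — synonymous.
Nonsynonymous differences: 0 → same protein.

yes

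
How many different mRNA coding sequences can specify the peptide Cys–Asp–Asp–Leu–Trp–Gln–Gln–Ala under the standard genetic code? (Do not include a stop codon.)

Cys: 2 codons.
Asp: 2 codons.
Asp: 2 codons.
Leu: 6 codons.
Trp: 1 codon.
Gln: 2 codons.
Gln: 2 codons.
Ala: 4 codons.
2 × 2 × 2 × 6 × 1 × 2 × 2 × 4 = 768.

768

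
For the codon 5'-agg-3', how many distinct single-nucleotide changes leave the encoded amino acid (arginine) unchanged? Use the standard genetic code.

Position 1: CGG → 1 synonymous.
Position 2: none → 0 synonymous.
Position 3: AGA → 1 synonymous.
Total: 1 + 0 + 1 = 2.

2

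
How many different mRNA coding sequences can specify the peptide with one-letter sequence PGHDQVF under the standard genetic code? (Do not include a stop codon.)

1024

Pro: 4 codons.
Gly: 4 codons.
His: 2 codons.
Asp: 2 codons.
Gln: 2 codons.
Val: 4 codons.
Phe: 2 codons.
4 × 4 × 2 × 2 × 2 × 4 × 2 = 1024.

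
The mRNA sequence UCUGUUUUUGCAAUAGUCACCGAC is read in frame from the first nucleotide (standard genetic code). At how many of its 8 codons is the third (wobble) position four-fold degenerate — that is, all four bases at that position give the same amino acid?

5

Codon 1 UCU (Ser): third position 4-fold.
Codon 2 GUU (Val): third position 4-fold.
Codon 3 UUU (Phe): third position 2-fold.
Codon 4 GCA (Ala): third position 4-fold.
Codon 5 AUA (Ile): third position 3-fold.
Codon 6 GUC (Val): third position 4-fold.
Codon 7 ACC (Thr): third position 4-fold.
Codon 8 GAC (Asp): third position 2-fold.
Four-fold degenerate third positions: 5.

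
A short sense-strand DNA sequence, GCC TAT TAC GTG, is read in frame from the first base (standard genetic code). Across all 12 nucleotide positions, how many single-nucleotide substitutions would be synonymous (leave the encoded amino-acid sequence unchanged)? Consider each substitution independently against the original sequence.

Codon 1 (GCC, Ala): 3 synonymous substitutions.
Codon 2 (TAT, Tyr): 1 synonymous substitution.
Codon 3 (TAC, Tyr): 1 synonymous substitution.
Codon 4 (GTG, Val): 3 synonymous substitutions.
Total: 3 + 1 + 1 + 3 = 8.

8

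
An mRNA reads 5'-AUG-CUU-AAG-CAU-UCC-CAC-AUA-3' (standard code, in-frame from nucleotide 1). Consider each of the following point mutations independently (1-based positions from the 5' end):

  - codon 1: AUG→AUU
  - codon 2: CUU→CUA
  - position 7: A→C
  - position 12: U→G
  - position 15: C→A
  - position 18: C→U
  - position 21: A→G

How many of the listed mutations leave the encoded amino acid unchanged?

3

Codon 1: AUG (Met) → AUU (Ile) — missense.
Codon 2: CUU (Leu) → CUA (Leu) — synonymous.
Codon 3: AAG (Lys) → CAG (Gln) — missense.
Codon 4: CAU (His) → CAG (Gln) — missense.
Codon 5: UCC (Ser) → UCA (Ser) — synonymous.
Codon 6: CAC (His) → CAU (His) — synonymous.
Codon 7: AUA (Ile) → AUG (Met) — missense.
Synonymous: 3 of 7.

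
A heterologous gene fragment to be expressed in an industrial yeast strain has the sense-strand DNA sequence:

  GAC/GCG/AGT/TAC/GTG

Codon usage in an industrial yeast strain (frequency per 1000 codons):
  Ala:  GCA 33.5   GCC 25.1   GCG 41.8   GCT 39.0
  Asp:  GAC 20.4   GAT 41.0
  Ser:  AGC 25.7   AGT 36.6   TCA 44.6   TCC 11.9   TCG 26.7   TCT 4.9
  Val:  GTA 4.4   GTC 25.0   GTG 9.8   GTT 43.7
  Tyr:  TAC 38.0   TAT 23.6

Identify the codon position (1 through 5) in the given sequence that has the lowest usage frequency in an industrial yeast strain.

Codon 1 GAC (Asp): 20.4 per 1000.
Codon 2 GCG (Ala): 41.8 per 1000.
Codon 3 AGT (Ser): 36.6 per 1000.
Codon 4 TAC (Tyr): 38.0 per 1000.
Codon 5 GTG (Val): 9.8 per 1000.
Lowest frequency is 9.8 at codon 5.

5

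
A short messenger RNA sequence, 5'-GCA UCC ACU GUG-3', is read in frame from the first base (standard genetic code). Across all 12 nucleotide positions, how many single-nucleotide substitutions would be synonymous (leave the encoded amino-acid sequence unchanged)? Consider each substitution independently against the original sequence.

12

Codon 1 (GCA, Ala): 3 synonymous substitutions.
Codon 2 (UCC, Ser): 3 synonymous substitutions.
Codon 3 (ACU, Thr): 3 synonymous substitutions.
Codon 4 (GUG, Val): 3 synonymous substitutions.
Total: 3 + 3 + 3 + 3 = 12.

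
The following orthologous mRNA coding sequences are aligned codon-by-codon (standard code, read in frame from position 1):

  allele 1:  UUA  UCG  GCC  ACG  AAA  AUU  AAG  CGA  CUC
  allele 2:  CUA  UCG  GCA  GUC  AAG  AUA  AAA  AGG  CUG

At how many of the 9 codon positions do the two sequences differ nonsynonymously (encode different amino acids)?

1

Codon 1: UUA Leu / CUA Leu — synonymous.
Codon 2: UCG Ser / UCG Ser — identical.
Codon 3: GCC Ala / GCA Ala — synonymous.
Codon 4: ACG Thr / GUC Val — nonsynonymous.
Codon 5: AAA Lys / AAG Lys — synonymous.
Codon 6: AUU Ile / AUA Ile — synonymous.
Codon 7: AAG Lys / AAA Lys — synonymous.
Codon 8: CGA Arg / AGG Arg — synonymous.
Codon 9: CUC Leu / CUG Leu — synonymous.
Nonsynonymous differences: 1.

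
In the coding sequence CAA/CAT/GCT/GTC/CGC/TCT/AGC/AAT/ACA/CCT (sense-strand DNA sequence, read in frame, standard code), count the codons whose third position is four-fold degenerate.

6

Codon 1 CAA (Gln): third position 2-fold.
Codon 2 CAT (His): third position 2-fold.
Codon 3 GCT (Ala): third position 4-fold.
Codon 4 GTC (Val): third position 4-fold.
Codon 5 CGC (Arg): third position 4-fold.
Codon 6 TCT (Ser): third position 4-fold.
Codon 7 AGC (Ser): third position 2-fold.
Codon 8 AAT (Asn): third position 2-fold.
Codon 9 ACA (Thr): third position 4-fold.
Codon 10 CCT (Pro): third position 4-fold.
Four-fold degenerate third positions: 6.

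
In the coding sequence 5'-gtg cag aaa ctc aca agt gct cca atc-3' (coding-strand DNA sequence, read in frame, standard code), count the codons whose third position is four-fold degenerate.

Codon 1 GTG (Val): third position 4-fold.
Codon 2 CAG (Gln): third position 2-fold.
Codon 3 AAA (Lys): third position 2-fold.
Codon 4 CTC (Leu): third position 4-fold.
Codon 5 ACA (Thr): third position 4-fold.
Codon 6 AGT (Ser): third position 2-fold.
Codon 7 GCT (Ala): third position 4-fold.
Codon 8 CCA (Pro): third position 4-fold.
Codon 9 ATC (Ile): third position 3-fold.
Four-fold degenerate third positions: 5.

5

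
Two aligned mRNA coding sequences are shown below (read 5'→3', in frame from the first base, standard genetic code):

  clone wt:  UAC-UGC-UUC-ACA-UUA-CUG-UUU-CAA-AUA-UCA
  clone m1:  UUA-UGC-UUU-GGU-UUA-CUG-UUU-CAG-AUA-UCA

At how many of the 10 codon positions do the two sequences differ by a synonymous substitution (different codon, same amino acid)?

Codon 1: UAC Tyr / UUA Leu — nonsynonymous.
Codon 2: UGC Cys / UGC Cys — identical.
Codon 3: UUC Phe / UUU Phe — synonymous.
Codon 4: ACA Thr / GGU Gly — nonsynonymous.
Codon 5: UUA Leu / UUA Leu — identical.
Codon 6: CUG Leu / CUG Leu — identical.
Codon 7: UUU Phe / UUU Phe — identical.
Codon 8: CAA Gln / CAG Gln — synonymous.
Codon 9: AUA Ile / AUA Ile — identical.
Codon 10: UCA Ser / UCA Ser — identical.
Synonymous differences: 2.

2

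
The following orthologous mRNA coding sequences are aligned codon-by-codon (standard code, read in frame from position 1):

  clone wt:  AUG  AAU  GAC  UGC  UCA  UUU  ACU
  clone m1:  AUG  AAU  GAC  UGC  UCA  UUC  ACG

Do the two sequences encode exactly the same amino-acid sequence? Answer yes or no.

Codon 1: AUG Met / AUG Met — identical.
Codon 2: AAU Asn / AAU Asn — identical.
Codon 3: GAC Asp / GAC Asp — identical.
Codon 4: UGC Cys / UGC Cys — identical.
Codon 5: UCA Ser / UCA Ser — identical.
Codon 6: UUU Phe / UUC Phe — synonymous.
Codon 7: ACU Thr / ACG Thr — synonymous.
Nonsynonymous differences: 0 → same protein.

yes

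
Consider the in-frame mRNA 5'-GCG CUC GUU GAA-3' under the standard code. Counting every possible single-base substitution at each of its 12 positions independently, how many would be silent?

Codon 1 (GCG, Ala): 3 synonymous substitutions.
Codon 2 (CUC, Leu): 3 synonymous substitutions.
Codon 3 (GUU, Val): 3 synonymous substitutions.
Codon 4 (GAA, Glu): 1 synonymous substitution.
Total: 3 + 3 + 3 + 1 = 10.

10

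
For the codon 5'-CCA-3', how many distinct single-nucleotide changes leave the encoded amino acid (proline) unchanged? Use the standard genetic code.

3

Position 1: none → 0 synonymous.
Position 2: none → 0 synonymous.
Position 3: CCT, CCC, CCG → 3 synonymous.
Total: 0 + 0 + 3 = 3.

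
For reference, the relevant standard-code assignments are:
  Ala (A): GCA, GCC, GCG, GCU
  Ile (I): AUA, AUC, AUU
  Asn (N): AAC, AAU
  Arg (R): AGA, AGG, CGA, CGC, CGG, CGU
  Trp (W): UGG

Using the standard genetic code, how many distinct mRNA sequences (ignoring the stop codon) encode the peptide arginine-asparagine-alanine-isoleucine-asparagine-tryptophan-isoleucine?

864

Arg: 6 codons.
Asn: 2 codons.
Ala: 4 codons.
Ile: 3 codons.
Asn: 2 codons.
Trp: 1 codon.
Ile: 3 codons.
6 × 2 × 4 × 3 × 2 × 1 × 3 = 864.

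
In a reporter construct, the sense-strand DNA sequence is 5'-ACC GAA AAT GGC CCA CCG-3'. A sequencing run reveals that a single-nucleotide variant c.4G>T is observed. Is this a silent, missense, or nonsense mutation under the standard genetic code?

Position 4 falls in codon 2: GAA → Glu.
After the substitution the codon is TAA → Stop.
The new codon is a stop codon, so this is a nonsense mutation.

nonsense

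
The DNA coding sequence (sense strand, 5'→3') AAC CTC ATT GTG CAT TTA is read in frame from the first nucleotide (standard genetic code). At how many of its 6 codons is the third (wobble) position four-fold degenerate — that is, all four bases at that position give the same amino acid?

2

Codon 1 AAC (Asn): third position 2-fold.
Codon 2 CTC (Leu): third position 4-fold.
Codon 3 ATT (Ile): third position 3-fold.
Codon 4 GTG (Val): third position 4-fold.
Codon 5 CAT (His): third position 2-fold.
Codon 6 TTA (Leu): third position 2-fold.
Four-fold degenerate third positions: 2.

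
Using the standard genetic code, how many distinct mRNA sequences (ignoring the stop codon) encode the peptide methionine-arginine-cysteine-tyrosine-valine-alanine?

384

Met: 1 codon.
Arg: 6 codons.
Cys: 2 codons.
Tyr: 2 codons.
Val: 4 codons.
Ala: 4 codons.
1 × 6 × 2 × 2 × 4 × 4 = 384.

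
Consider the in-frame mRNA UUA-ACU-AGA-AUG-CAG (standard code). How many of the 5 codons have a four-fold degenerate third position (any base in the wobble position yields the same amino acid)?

Codon 1 UUA (Leu): third position 2-fold.
Codon 2 ACU (Thr): third position 4-fold.
Codon 3 AGA (Arg): third position 2-fold.
Codon 4 AUG (Met): third position 1-fold.
Codon 5 CAG (Gln): third position 2-fold.
Four-fold degenerate third positions: 1.

1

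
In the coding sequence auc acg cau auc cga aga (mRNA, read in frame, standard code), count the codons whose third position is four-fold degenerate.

Codon 1 AUC (Ile): third position 3-fold.
Codon 2 ACG (Thr): third position 4-fold.
Codon 3 CAU (His): third position 2-fold.
Codon 4 AUC (Ile): third position 3-fold.
Codon 5 CGA (Arg): third position 4-fold.
Codon 6 AGA (Arg): third position 2-fold.
Four-fold degenerate third positions: 2.

2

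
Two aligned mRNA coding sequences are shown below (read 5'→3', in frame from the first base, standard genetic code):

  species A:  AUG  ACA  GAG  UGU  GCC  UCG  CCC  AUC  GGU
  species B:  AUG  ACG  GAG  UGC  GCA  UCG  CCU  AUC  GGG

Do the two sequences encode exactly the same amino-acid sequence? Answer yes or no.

Codon 1: AUG Met / AUG Met — identical.
Codon 2: ACA Thr / ACG Thr — synonymous.
Codon 3: GAG Glu / GAG Glu — identical.
Codon 4: UGU Cys / UGC Cys — synonymous.
Codon 5: GCC Ala / GCA Ala — synonymous.
Codon 6: UCG Ser / UCG Ser — identical.
Codon 7: CCC Pro / CCU Pro — synonymous.
Codon 8: AUC Ile / AUC Ile — identical.
Codon 9: GGU Gly / GGG Gly — synonymous.
Nonsynonymous differences: 0 → same protein.

yes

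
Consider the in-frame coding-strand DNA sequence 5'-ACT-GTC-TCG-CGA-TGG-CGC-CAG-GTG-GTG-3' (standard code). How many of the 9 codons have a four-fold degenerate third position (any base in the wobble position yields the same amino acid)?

Codon 1 ACT (Thr): third position 4-fold.
Codon 2 GTC (Val): third position 4-fold.
Codon 3 TCG (Ser): third position 4-fold.
Codon 4 CGA (Arg): third position 4-fold.
Codon 5 TGG (Trp): third position 1-fold.
Codon 6 CGC (Arg): third position 4-fold.
Codon 7 CAG (Gln): third position 2-fold.
Codon 8 GTG (Val): third position 4-fold.
Codon 9 GTG (Val): third position 4-fold.
Four-fold degenerate third positions: 7.

7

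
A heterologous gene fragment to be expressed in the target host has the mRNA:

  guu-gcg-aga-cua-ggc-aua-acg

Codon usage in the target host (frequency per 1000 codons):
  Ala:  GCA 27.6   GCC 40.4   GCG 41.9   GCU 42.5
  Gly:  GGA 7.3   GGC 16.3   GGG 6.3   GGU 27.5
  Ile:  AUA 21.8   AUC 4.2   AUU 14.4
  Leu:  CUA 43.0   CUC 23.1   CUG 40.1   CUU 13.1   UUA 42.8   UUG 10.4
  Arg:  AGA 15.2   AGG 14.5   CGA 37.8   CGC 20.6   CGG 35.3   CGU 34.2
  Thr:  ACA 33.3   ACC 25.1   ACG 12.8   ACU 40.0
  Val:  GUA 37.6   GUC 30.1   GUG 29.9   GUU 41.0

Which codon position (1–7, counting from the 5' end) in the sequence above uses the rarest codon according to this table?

7

Codon 1 GUU (Val): 41.0 per 1000.
Codon 2 GCG (Ala): 41.9 per 1000.
Codon 3 AGA (Arg): 15.2 per 1000.
Codon 4 CUA (Leu): 43.0 per 1000.
Codon 5 GGC (Gly): 16.3 per 1000.
Codon 6 AUA (Ile): 21.8 per 1000.
Codon 7 ACG (Thr): 12.8 per 1000.
Lowest frequency is 12.8 at codon 7.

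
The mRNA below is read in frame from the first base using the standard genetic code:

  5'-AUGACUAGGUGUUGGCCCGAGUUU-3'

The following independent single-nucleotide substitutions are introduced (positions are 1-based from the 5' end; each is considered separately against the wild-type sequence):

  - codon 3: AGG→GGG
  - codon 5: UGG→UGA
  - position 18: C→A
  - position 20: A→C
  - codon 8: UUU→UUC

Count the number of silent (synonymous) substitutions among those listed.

Codon 3: AGG (Arg) → GGG (Gly) — missense.
Codon 5: UGG (Trp) → UGA (Stop) — nonsense.
Codon 6: CCC (Pro) → CCA (Pro) — synonymous.
Codon 7: GAG (Glu) → GCG (Ala) — missense.
Codon 8: UUU (Phe) → UUC (Phe) — synonymous.
Synonymous: 2 of 5.

2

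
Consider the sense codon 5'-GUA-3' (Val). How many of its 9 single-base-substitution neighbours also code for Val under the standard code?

Position 1: none → 0 synonymous.
Position 2: none → 0 synonymous.
Position 3: GUU, GUC, GUG → 3 synonymous.
Total: 0 + 0 + 3 = 3.

3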